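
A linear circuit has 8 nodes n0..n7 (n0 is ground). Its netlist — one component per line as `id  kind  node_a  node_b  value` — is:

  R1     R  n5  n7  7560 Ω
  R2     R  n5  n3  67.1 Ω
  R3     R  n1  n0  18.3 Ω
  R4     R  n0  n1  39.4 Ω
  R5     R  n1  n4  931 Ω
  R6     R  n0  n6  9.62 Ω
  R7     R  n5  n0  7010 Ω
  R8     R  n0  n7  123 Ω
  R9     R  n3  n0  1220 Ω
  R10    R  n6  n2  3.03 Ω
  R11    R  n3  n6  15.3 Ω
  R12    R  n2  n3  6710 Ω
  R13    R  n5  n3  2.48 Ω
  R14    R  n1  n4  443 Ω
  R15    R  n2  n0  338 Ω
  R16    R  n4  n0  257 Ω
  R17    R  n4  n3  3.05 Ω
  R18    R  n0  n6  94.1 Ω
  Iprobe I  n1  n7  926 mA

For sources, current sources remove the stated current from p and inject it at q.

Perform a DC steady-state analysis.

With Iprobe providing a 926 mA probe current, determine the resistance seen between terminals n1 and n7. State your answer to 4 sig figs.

Apply KCL at each of the 7 non-ground nodes and solve the resulting linear system.
Node n1: branches {R3, R4, R5, R14, Iprobe} → V_1 = -11.13
Node n2: branches {R10, R12, R15} → V_2 = -0.1517
Node n3: branches {R2, R9, R11, R12, R13, R17} → V_3 = -0.4274
Node n4: branches {R5, R14, R16, R17} → V_4 = -0.5289
Node n5: branches {R1, R2, R7, R13} → V_5 = -0.3917
Node n6: branches {R6, R10, R11, R18} → V_6 = -0.1530
Node n7: branches {R1, R8, Iprobe} → V_7 = 112.1

R_eq = 133.0 Ω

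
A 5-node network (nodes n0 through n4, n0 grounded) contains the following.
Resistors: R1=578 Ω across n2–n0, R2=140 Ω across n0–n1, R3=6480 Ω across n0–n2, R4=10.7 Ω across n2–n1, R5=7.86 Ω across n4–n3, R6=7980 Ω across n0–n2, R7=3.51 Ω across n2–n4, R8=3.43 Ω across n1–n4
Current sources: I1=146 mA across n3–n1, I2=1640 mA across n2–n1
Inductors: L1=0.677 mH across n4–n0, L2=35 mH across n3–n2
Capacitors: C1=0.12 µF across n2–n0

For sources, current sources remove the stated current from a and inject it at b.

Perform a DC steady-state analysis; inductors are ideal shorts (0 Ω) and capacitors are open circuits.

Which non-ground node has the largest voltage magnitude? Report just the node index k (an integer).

Element admittances at DC:
  Y(R1) = 0.001730 S between n2,n0
  I1: injects 0.146 A into n1 (from n3)
  Y(R2) = 0.007143 S between n0,n1
  L1: short n4↔n0 (DC inductor)
  Y(R3) = 0.0001543 S between n0,n2
  Y(R4) = 0.09346 S between n2,n1
  Y(R5) = 0.1272 S between n4,n3
  Y(R6) = 0.0001253 S between n0,n2
  Y(R7) = 0.2849 S between n2,n4
  Y(R8) = 0.2915 S between n1,n4
  Y(C1) = 0.000 S between n2,n0
  L2: short n3↔n2 (DC inductor)
  I2: injects 1.64 A into n1 (from n2)
Assemble and solve the 6×6 MNA system:
  V(n1)=3.886  V(n2)=-2.803  V(n3)=-2.803  V(n4)=0.000
  i(L1)=-0.02213  i(L2)=0.2106

1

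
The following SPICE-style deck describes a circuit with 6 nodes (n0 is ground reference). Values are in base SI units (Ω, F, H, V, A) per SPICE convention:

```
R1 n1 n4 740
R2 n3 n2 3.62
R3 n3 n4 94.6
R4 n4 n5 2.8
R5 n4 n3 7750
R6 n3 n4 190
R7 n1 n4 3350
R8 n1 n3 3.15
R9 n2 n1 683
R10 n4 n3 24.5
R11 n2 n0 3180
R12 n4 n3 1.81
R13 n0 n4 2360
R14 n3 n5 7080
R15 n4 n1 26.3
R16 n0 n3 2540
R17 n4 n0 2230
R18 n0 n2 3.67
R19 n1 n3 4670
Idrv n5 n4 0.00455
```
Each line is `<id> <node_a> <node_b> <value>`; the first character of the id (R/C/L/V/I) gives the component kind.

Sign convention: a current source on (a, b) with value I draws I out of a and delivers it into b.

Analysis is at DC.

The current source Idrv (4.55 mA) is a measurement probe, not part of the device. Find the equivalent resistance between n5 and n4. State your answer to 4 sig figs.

Apply KCL at each of the 5 non-ground nodes and solve the resulting linear system.
Node n1: branches {R1, R7, R8, R9, R15, R19} → V_1 = 2.890e-07
Node n2: branches {R2, R9, R11, R18} → V_2 = -8.820e-09
Node n3: branches {R2, R3, R5, R6, R8, R10, R12, R14, R16, R19} → V_3 = -1.911e-08
Node n4: branches {R1, R3, R4, R5, R6, R7, R10, R12, R13, R15, R17, Idrv} → V_4 = 2.767e-06
Node n5: branches {R4, R14, Idrv} → V_5 = -0.01273

R_eq = 2.799 Ω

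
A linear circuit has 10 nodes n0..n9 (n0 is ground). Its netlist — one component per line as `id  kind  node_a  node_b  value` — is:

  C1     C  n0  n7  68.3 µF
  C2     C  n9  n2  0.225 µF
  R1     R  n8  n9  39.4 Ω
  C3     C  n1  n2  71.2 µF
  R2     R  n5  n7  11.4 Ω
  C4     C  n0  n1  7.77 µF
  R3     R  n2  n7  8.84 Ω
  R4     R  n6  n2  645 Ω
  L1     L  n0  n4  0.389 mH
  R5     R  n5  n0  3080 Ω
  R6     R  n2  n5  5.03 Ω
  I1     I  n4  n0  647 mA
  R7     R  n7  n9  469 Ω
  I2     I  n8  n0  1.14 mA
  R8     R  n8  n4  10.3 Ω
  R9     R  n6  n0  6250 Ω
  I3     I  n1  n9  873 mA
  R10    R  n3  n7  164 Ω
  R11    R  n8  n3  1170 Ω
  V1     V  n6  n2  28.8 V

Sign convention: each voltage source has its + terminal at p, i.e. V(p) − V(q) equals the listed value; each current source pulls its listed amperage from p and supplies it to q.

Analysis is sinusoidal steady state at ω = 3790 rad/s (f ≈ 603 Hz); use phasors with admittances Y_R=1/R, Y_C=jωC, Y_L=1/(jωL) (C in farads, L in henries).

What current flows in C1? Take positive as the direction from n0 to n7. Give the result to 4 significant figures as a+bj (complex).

Apply KCL at each of the 9 non-ground nodes and solve the resulting linear system.
Node n1: branches {C3, C4, I3} → V_1 = -3.228+5.736j
Node n2: branches {C2, C3, R3, R4, R6, V1} → V_2 = -3.580+3.127j
Node n3: branches {R10, R11} → V_3 = 1.401+2.076j
Node n4: branches {L1, I1, R8} → V_4 = 0.03963+0.1963j
Node n5: branches {R2, R5, R6} → V_5 = -2.339+2.894j
Node n6: branches {R4, R9, V1} → V_6 = 25.22+3.127j
Node n7: branches {C1, R2, R3, R7, R10} → V_7 = 0.4655+2.378j
Node n8: branches {R1, I2, R8, R11} → V_8 = 8.075-0.08061j
Node n9: branches {C2, R1, R7, I3} → V_9 = 39.08-1.212j
Source currents: i(V1)=-0.04869-0.0005003j

0.6156-0.1205j A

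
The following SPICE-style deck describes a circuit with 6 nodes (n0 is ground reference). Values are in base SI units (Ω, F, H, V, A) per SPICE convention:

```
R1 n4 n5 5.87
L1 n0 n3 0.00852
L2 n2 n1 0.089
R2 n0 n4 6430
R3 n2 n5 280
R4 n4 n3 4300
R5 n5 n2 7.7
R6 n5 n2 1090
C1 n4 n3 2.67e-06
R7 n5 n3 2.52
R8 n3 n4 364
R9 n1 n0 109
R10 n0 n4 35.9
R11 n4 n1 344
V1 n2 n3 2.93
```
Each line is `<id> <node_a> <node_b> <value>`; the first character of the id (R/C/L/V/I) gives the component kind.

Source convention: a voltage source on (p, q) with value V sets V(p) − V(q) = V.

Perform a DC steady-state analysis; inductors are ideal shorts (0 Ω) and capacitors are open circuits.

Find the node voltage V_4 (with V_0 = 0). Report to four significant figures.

0.6392 V

Element admittances at DC:
  Y(R1) = 0.1704 S between n4,n5
  L1: short n0↔n3 (DC inductor)
  L2: short n2↔n1 (DC inductor)
  Y(R2) = 0.0001555 S between n0,n4
  Y(R3) = 0.003571 S between n2,n5
  Y(R4) = 0.0002326 S between n4,n3
  Y(R5) = 0.1299 S between n5,n2
  Y(R6) = 0.0009174 S between n5,n2
  Y(C1) = 0.000 S between n4,n3
  Y(R7) = 0.3968 S between n5,n3
  Y(R8) = 0.002747 S between n3,n4
  Y(R9) = 0.009174 S between n1,n0
  Y(R10) = 0.02786 S between n0,n4
  Y(R11) = 0.002907 S between n4,n1
  V1: constraint V(n2)−V(n3) = 2.93
Assemble and solve the 8×8 MNA system:
  V(n1)=2.930  V(n2)=2.930  V(n3)=0.000  V(n4)=0.6392  V(n5)=0.7164
  i(L1)=0.04478  i(L2)=0.03354  i(V1)=-0.3310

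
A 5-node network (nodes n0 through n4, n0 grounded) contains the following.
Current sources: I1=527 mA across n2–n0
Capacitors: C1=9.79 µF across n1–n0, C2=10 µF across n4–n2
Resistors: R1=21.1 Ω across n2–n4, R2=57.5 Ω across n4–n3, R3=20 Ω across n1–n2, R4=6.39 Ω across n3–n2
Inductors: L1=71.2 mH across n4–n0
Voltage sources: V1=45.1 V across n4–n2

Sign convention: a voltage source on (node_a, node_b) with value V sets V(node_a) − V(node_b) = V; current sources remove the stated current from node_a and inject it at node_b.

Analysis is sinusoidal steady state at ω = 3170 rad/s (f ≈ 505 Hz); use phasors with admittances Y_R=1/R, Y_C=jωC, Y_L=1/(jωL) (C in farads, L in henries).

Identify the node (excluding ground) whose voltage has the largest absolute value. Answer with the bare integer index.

Apply KCL at each of the 4 non-ground nodes and solve the resulting linear system.
Node n1: branches {C1, R3} → V_1 = 5.406+20.37j
Node n2: branches {I1, R1, R3, C2, R4, V1} → V_2 = -7.237+23.72j
Node n3: branches {R2, R4} → V_3 = -2.726+23.72j
Node n4: branches {R1, R2, L1, C2, V1} → V_4 = 37.86+23.72j
Source currents: i(V1)=-2.948-1.262j

4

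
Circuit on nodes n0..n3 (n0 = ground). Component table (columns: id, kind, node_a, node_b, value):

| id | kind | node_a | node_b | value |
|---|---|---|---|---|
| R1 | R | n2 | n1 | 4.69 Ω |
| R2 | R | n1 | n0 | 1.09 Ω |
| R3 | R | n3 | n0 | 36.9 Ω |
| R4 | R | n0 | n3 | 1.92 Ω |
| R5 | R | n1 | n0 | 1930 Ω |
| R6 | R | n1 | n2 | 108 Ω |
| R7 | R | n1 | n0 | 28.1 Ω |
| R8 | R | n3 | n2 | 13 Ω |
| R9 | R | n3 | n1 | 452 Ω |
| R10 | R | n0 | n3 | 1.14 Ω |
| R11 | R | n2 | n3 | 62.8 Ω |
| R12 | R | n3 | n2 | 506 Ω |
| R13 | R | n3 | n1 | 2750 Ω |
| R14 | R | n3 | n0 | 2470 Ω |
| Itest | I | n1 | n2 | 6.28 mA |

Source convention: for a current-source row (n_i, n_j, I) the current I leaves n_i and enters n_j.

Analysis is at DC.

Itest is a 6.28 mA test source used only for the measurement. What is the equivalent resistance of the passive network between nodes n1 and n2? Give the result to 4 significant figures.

R_eq = 3.291 Ω

MNA unknowns: 3 node voltages V₁..V_3
R1: Y=0.2132 on G[2,1]
R2: Y=0.9174 on G[1,0]
R3: Y=0.02710 on G[3,0]
R4: Y=0.5208 on G[0,3]
R5: Y=0.0005181 on G[1,0]
R6: Y=0.009259 on G[1,2]
R7: Y=0.03559 on G[1,0]
R8: Y=0.07692 on G[3,2]
R9: Y=0.002212 on G[3,1]
R10: Y=0.8772 on G[0,3]
R11: Y=0.01592 on G[2,3]
R12: Y=0.001976 on G[3,2]
R13: Y=0.0003636 on G[3,1]
R14: Y=0.0004049 on G[3,0]
Itest: z[1]−=0.00628, z[2]+=0.00628
solve → V1=-0.001756, V2=0.01891, V3=0.001175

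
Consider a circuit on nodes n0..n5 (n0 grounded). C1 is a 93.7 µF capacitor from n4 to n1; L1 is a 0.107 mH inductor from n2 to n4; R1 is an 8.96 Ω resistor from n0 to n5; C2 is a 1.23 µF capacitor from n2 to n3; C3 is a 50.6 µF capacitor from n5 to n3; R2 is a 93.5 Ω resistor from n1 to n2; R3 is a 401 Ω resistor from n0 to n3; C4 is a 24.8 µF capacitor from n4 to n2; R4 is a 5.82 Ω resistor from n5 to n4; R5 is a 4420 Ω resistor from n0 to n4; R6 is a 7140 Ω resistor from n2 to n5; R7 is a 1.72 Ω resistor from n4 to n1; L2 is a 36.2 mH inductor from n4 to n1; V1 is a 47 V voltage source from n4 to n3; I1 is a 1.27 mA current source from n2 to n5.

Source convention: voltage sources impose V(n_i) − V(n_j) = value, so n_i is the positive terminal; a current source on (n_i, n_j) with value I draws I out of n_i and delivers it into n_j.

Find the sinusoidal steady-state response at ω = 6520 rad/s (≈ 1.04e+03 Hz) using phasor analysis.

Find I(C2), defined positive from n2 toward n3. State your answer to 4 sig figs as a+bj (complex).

6.130e-05+0.3793j A

Apply KCL at each of the 5 non-ground nodes and solve the resulting linear system.
Node n1: branches {C1, R2, R7, L2} → V_1 = 37.01+18.71j
Node n2: branches {L1, C2, R2, C4, R6, I1} → V_2 = 37.31+18.70j
Node n3: branches {C2, C3, R3, V1} → V_3 = -9.995+18.71j
Node n4: branches {C1, L1, C4, R4, R5, R7, L2, V1} → V_4 = 37.00+18.71j
Node n5: branches {R1, C3, R4, R6, I1} → V_5 = 0.1483-0.4560j
Source currents: i(V1)=-6.348-3.679j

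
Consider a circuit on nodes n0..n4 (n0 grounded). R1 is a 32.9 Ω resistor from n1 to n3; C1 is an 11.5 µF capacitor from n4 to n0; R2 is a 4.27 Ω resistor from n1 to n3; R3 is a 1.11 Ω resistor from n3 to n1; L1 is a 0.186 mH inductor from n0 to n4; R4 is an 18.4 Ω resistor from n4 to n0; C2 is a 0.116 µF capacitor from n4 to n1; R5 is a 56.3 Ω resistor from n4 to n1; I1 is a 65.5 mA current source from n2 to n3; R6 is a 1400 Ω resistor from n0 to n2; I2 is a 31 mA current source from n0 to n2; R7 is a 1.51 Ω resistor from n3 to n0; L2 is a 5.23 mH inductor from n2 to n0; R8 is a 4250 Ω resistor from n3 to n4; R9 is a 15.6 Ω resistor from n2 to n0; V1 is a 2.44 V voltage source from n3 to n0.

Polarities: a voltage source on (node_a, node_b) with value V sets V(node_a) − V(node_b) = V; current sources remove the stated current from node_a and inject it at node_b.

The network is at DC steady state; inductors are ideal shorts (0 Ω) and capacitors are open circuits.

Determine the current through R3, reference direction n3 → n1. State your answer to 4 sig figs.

Apply KCL at each of the 4 non-ground nodes and solve the resulting linear system.
Node n1: branches {R1, R2, R3, C2, R5} → V_1 = 2.403
Node n2: branches {I1, R6, I2, L2, R9} → V_2 = 0.000
Node n3: branches {R1, R2, R3, I1, R7, R8, V1} → V_3 = 2.440
Node n4: branches {C1, L1, R4, C2, R5, R8} → V_4 = 0.000
Source currents: i(L1)=-0.04326, i(L2)=-0.03450, i(V1)=-1.594

0.03300 A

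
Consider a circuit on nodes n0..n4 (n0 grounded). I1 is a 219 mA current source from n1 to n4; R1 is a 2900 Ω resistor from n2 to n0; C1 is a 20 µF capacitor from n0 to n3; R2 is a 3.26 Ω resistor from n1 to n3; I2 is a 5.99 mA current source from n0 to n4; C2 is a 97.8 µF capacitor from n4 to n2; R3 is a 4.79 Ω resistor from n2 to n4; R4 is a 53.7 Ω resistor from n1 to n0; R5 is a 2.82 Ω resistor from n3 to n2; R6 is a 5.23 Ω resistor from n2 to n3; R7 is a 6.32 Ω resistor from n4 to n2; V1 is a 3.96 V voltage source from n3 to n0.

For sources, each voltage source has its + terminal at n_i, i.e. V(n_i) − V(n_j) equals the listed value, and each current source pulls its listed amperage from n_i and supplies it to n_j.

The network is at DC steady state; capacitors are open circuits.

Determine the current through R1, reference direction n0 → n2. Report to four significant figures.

-0.001507 A

Element admittances at DC:
  I1: injects 0.219 A into n4 (from n1)
  Y(R1) = 0.0003448 S between n2,n0
  Y(C1) = 0.000 S between n0,n3
  Y(R2) = 0.3067 S between n1,n3
  I2: injects 0.00599 A into n4 (from n0)
  Y(C2) = 0.000 S between n4,n2
  Y(R3) = 0.2088 S between n2,n4
  Y(R4) = 0.01862 S between n1,n0
  Y(R5) = 0.3546 S between n3,n2
  Y(R6) = 0.1912 S between n2,n3
  Y(R7) = 0.1582 S between n4,n2
  V1: constraint V(n3)−V(n0) = 3.96
Assemble and solve the 5×5 MNA system:
  V(n1)=3.060  V(n2)=4.369  V(n3)=3.960  V(n4)=4.983
  i(V1)=-0.05251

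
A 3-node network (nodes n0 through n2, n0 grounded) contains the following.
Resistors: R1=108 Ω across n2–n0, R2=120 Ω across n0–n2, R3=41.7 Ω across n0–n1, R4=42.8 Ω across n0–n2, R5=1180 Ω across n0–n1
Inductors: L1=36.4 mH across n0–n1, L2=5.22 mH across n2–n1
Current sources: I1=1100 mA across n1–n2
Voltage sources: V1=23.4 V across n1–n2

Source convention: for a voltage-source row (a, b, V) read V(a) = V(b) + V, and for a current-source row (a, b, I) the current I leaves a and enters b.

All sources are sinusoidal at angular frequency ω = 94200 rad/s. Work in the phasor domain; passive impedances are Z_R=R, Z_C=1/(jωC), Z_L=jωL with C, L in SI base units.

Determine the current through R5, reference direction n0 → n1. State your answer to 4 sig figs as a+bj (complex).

MNA unknowns: 2 node voltages V₁..V_2 plus 1 source current (V1)
R1: Y=0.009259+0.000j on G[2,0]
L1: Y=0.000-0.0002916j on G[0,1]
R2: Y=0.008333+0.000j on G[0,2]
R3: Y=0.02398+0.000j on G[0,1]
L2: Y=0.000-0.002034j on G[2,1]
R4: Y=0.02336+0.000j on G[0,2]
R5: Y=0.0008475+0.000j on G[0,1]
I1: z[1]−=1.1, z[2]+=1.1
V1: row V1−V2=23.4, i_V1 at 1,2
solve → V1=14.57+0.06458j, V2=-8.832+0.06458j
aux → i_V1=-1.462+0.05023j

-0.01235-5.473e-05j A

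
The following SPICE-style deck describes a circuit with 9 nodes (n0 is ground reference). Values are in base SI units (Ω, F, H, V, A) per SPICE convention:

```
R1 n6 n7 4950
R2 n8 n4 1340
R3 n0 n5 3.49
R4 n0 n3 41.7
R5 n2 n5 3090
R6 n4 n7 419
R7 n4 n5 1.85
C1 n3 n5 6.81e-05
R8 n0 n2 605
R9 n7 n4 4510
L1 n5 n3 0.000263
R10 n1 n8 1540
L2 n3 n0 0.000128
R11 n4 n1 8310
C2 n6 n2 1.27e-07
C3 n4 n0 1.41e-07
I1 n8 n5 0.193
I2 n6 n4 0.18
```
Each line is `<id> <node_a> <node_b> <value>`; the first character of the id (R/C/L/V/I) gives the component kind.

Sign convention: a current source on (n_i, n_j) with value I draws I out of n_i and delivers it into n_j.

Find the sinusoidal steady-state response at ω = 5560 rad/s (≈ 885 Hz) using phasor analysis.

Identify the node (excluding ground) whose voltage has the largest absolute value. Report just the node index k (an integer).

MNA unknowns: 8 node voltages V₁..V_8
R1: Y=0.0002020+0.000j on G[6,7]
R2: Y=0.0007463+0.000j on G[8,4]
R3: Y=0.2865+0.000j on G[0,5]
R4: Y=0.02398+0.000j on G[0,3]
R5: Y=0.0003236+0.000j on G[2,5]
R6: Y=0.002387+0.000j on G[4,7]
R7: Y=0.5405+0.000j on G[4,5]
C1: Y=0.000+0.3786j on G[3,5]
R8: Y=0.001653+0.000j on G[0,2]
R9: Y=0.0002217+0.000j on G[7,4]
L1: Y=0.000-0.6839j on G[5,3]
R10: Y=0.0006494+0.000j on G[1,8]
L2: Y=0.000-1.405j on G[3,0]
R11: Y=0.0001203+0.000j on G[4,1]
C2: Y=0.000+0.0007061j on G[6,2]
C3: Y=0.000+0.0007840j on G[4,0]
I1: z[8]−=0.193, z[5]+=0.193
I2: z[6]−=0.18, z[4]+=0.18
solve → V1=-191.9+0.3554j, V2=-78.52-18.98j, V3=0.03694+0.05053j, V4=0.1338+0.3554j, V5=0.2030+0.2861j, V6=-131.8+200.9j, V7=-9.348+14.77j, V8=-227.5+0.3554j

6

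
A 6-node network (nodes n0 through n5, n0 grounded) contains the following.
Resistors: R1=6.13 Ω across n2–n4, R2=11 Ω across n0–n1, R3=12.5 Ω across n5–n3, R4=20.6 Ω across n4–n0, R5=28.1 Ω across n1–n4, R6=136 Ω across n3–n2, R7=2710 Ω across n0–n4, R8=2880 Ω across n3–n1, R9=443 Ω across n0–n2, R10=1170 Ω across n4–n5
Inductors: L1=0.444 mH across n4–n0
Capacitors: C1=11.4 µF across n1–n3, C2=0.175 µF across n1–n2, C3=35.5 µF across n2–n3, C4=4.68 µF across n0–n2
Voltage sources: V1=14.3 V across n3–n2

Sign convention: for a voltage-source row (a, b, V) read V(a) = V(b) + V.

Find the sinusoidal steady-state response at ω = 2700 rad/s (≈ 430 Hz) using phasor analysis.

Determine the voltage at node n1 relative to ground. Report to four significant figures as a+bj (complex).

Element admittances at ω=2700 rad/s:
  Y(R1) = 0.1631+0.000j S between n2,n4
  Y(R2) = 0.09091+0.000j S between n0,n1
  Y(R3) = 0.08000+0.000j S between n5,n3
  Y(R4) = 0.04854+0.000j S between n4,n0
  Y(R5) = 0.03559+0.000j S between n1,n4
  Y(L1) = 0.000-0.8342j S between n4,n0
  Y(R6) = 0.007353+0.000j S between n3,n2
  Y(C1) = 0.000+0.03078j S between n1,n3
  Y(C2) = 0.000+0.0004725j S between n1,n2
  Y(C3) = 0.000+0.09585j S between n2,n3
  Y(R7) = 0.0003690+0.000j S between n0,n4
  Y(R8) = 0.0003472+0.000j S between n3,n1
  Y(C4) = 0.000+0.01264j S between n0,n2
  Y(R9) = 0.002257+0.000j S between n0,n2
  Y(R10) = 0.0008547+0.000j S between n4,n5
  V1: constraint V(n3)−V(n2) = 14.3
Assemble and solve the 6×6 MNA system:
  V(n1)=1.382+2.828j  V(n2)=-0.9695-2.318j  V(n3)=13.33-2.318j  V(n4)=0.2756-0.1992j  V(n5)=13.19-2.295j
  i(V1)=-0.2787-1.735j

1.382+2.828j V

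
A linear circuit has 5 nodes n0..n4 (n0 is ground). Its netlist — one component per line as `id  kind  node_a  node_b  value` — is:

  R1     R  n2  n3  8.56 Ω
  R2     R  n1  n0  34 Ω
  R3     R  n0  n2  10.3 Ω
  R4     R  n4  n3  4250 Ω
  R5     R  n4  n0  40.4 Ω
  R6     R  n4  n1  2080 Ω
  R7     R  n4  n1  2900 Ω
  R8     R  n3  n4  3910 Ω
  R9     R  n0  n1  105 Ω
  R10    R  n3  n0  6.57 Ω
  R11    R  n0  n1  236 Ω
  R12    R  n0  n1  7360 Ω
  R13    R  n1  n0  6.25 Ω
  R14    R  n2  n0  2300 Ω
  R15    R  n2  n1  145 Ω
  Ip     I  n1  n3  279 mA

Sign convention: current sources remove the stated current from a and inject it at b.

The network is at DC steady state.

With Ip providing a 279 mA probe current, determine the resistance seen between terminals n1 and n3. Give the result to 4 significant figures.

MNA unknowns: 4 node voltages V₁..V_4
R1: Y=0.1168 on G[2,3]
R2: Y=0.02941 on G[1,0]
R3: Y=0.09709 on G[0,2]
R4: Y=0.0002353 on G[4,3]
R5: Y=0.02475 on G[4,0]
R6: Y=0.0004808 on G[4,1]
R7: Y=0.0003448 on G[4,1]
R8: Y=0.0002558 on G[3,4]
R9: Y=0.009524 on G[0,1]
R10: Y=0.1522 on G[3,0]
R11: Y=0.004237 on G[0,1]
R12: Y=0.0001359 on G[0,1]
R13: Y=0.1600 on G[1,0]
R14: Y=0.0004348 on G[2,0]
R15: Y=0.006897 on G[2,1]
Ip: z[1]−=0.279, z[3]+=0.279
solve → V1=-1.301, V2=0.6562, V3=1.320, V4=-0.01634

R_eq = 9.392 Ω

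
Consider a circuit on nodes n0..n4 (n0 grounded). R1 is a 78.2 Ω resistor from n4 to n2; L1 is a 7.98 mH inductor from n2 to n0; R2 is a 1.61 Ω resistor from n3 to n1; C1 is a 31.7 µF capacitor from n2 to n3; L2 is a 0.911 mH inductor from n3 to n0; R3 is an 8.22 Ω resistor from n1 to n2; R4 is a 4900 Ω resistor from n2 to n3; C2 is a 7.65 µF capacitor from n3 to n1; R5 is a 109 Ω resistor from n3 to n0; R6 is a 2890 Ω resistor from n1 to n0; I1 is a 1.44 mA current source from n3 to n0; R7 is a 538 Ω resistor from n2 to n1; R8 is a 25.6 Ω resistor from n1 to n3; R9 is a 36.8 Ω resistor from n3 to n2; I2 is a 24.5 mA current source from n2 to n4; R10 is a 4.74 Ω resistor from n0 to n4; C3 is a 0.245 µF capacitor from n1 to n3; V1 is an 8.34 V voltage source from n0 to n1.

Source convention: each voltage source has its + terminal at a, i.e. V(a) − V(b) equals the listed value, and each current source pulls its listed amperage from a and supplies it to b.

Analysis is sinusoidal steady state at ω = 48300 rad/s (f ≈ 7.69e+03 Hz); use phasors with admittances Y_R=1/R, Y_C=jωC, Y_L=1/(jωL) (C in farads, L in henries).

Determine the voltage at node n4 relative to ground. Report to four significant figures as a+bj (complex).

Element admittances at ω=48300 rad/s:
  Y(R1) = 0.01279+0.000j S between n4,n2
  Y(L1) = 0.000-0.002594j S between n2,n0
  Y(R2) = 0.6211+0.000j S between n3,n1
  Y(C1) = 0.000+1.531j S between n2,n3
  Y(L2) = 0.000-0.02273j S between n3,n0
  Y(R3) = 0.1217+0.000j S between n1,n2
  Y(R4) = 0.0002041+0.000j S between n2,n3
  Y(C2) = 0.000+0.3695j S between n3,n1
  Y(R5) = 0.009174+0.000j S between n3,n0
  Y(R6) = 0.0003460+0.000j S between n1,n0
  I1: injects 0.00144 A into n0 (from n3)
  Y(R7) = 0.001859+0.000j S between n2,n1
  Y(R8) = 0.03906+0.000j S between n1,n3
  Y(R9) = 0.02717+0.000j S between n3,n2
  I2: injects 0.0245 A into n4 (from n2)
  Y(R10) = 0.2110+0.000j S between n0,n4
  Y(C3) = 0.000+0.01183j S between n1,n3
  V1: constraint V(n0)−V(n1) = 8.34
Assemble and solve the 5×5 MNA system:
  V(n1)=-8.340+0.000j  V(n2)=-8.262-0.3263j  V(n3)=-8.278-0.2824j  V(n4)=-0.3627-0.01865j
  i(V1)=-0.1612+0.2030j

-0.3627-0.01865j V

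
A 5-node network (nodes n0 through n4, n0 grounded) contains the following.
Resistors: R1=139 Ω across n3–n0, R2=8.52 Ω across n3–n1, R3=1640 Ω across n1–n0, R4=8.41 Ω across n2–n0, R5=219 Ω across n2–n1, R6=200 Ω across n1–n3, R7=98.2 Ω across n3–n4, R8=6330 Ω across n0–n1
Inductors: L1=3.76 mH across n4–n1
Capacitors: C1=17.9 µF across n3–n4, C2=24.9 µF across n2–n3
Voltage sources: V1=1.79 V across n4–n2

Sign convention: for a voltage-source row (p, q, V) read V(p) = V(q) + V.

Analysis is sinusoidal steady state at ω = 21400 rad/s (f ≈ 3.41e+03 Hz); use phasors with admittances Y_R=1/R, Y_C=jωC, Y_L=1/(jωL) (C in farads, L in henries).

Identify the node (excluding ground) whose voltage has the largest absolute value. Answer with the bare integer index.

4

Apply KCL at each of the 4 non-ground nodes and solve the resulting linear system.
Node n1: branches {R2, R3, R5, L1, R6, R8} → V_1 = 0.6688-0.1073j
Node n2: branches {R4, R5, C2, V1} → V_2 = -0.04599+0.0008623j
Node n3: branches {R1, R2, R6, C1, R7, C2} → V_3 = 0.6887-0.002804j
Node n4: branches {L1, C1, R7, V1} → V_4 = 1.744+0.0008623j
Source currents: i(V1)=-0.01069-0.3909j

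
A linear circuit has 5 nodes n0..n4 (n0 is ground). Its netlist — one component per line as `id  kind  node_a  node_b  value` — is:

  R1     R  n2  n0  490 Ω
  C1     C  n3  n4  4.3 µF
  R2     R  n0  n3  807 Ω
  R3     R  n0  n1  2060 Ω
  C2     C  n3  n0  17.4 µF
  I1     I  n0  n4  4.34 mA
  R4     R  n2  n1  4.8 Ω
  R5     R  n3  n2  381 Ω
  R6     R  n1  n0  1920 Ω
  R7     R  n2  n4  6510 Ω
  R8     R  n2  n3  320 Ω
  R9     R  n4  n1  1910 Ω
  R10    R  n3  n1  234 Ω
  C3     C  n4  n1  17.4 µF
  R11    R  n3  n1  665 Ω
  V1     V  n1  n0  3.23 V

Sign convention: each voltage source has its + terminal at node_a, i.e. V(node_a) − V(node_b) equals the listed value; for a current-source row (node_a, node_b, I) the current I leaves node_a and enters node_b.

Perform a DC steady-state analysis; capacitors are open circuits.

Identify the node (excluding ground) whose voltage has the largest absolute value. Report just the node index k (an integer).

4

Apply KCL at each of the 4 non-ground nodes and solve the resulting linear system.
Node n1: branches {R3, R4, R6, R9, R10, C3, R11, V1} → V_1 = 3.230
Node n2: branches {R1, R4, R5, R7, R8} → V_2 = 3.195
Node n3: branches {C1, R2, C2, R5, R8, R10, R11} → V_3 = 2.901
Node n4: branches {C1, I1, R7, R9, C3} → V_4 = 9.631
Source currents: i(V1)=-0.009026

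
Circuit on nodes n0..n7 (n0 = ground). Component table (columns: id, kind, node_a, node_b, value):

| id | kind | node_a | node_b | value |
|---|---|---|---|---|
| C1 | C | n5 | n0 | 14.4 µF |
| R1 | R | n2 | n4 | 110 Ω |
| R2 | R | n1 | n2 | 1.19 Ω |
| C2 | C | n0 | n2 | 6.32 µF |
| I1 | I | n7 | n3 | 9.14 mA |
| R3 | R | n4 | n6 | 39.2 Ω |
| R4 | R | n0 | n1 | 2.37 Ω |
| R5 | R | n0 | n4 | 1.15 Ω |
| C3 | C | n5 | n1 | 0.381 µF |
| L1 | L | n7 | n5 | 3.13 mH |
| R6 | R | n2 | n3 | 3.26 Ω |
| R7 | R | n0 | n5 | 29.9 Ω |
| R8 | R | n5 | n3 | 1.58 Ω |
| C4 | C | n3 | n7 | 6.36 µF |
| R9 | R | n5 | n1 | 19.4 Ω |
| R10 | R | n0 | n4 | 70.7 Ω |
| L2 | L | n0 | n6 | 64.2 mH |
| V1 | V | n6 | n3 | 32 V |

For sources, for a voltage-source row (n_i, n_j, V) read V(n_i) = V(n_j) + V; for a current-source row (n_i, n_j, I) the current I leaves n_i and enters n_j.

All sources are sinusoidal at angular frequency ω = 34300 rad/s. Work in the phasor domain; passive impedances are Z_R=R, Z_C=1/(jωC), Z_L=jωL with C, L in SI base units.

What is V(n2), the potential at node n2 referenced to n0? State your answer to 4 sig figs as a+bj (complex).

Element admittances at ω=34300 rad/s:
  Y(C1) = 0.000+0.4939j S between n5,n0
  Y(R1) = 0.009091+0.000j S between n2,n4
  Y(R2) = 0.8403+0.000j S between n1,n2
  Y(C2) = 0.000+0.2168j S between n0,n2
  I1: injects 0.00914 A into n3 (from n7)
  Y(R3) = 0.02551+0.000j S between n4,n6
  Y(R4) = 0.4219+0.000j S between n0,n1
  Y(R5) = 0.8696+0.000j S between n0,n4
  Y(C3) = 0.000+0.01307j S between n5,n1
  Y(L1) = 0.000-0.009315j S between n7,n5
  Y(R6) = 0.3067+0.000j S between n2,n3
  Y(R7) = 0.03344+0.000j S between n0,n5
  Y(R8) = 0.6329+0.000j S between n5,n3
  Y(C4) = 0.000+0.2181j S between n3,n7
  Y(R9) = 0.05155+0.000j S between n5,n1
  Y(R10) = 0.01414+0.000j S between n0,n4
  Y(L2) = 0.000-0.0004541j S between n0,n6
  V1: constraint V(n6)−V(n3) = 32
Assemble and solve the 8×8 MNA system:
  V(n1)=-0.2488+0.4326j  V(n2)=-0.3609+0.6144j  V(n3)=-1.138+0.8746j  V(n4)=0.8538+0.03038j  V(n5)=-0.3066+1.025j  V(n6)=30.86+0.8746j  V(n7)=-1.175+0.9116j
  i(V1)=-0.7659-0.007522j

-0.3609+0.6144j V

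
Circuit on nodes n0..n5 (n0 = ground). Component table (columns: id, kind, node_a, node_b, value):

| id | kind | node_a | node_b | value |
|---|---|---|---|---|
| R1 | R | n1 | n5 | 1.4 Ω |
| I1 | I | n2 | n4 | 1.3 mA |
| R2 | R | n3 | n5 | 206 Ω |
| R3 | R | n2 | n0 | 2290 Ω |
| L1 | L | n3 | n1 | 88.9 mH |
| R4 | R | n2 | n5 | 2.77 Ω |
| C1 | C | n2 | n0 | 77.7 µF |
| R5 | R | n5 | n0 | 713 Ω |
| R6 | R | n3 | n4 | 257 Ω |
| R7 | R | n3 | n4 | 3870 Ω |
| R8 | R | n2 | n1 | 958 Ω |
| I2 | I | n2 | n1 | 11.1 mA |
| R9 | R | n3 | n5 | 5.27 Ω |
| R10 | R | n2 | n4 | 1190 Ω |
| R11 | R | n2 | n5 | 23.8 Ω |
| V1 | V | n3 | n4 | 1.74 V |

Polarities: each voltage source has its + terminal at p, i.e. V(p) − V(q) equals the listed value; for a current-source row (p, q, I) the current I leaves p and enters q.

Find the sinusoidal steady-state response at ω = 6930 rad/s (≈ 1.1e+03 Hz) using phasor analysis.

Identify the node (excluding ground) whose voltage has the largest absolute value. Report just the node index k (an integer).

Element admittances at ω=6930 rad/s:
  Y(R1) = 0.7143+0.000j S between n1,n5
  I1: injects 0.0013 A into n4 (from n2)
  Y(R2) = 0.004854+0.000j S between n3,n5
  Y(R3) = 0.0004367+0.000j S between n2,n0
  Y(L1) = 0.000-0.001623j S between n3,n1
  Y(R4) = 0.3610+0.000j S between n2,n5
  Y(C1) = 0.000+0.5385j S between n2,n0
  Y(R5) = 0.001403+0.000j S between n5,n0
  Y(R6) = 0.003891+0.000j S between n3,n4
  Y(R7) = 0.0002584+0.000j S between n3,n4
  Y(R8) = 0.001044+0.000j S between n2,n1
  I2: injects 0.0111 A into n1 (from n2)
  Y(R9) = 0.1898+0.000j S between n3,n5
  Y(R10) = 0.0008403+0.000j S between n2,n4
  Y(R11) = 0.04202+0.000j S between n2,n5
  V1: constraint V(n3)−V(n4) = 1.74
Assemble and solve the 6×6 MNA system:
  V(n1)=0.04952+9.176e-05j  V(n2)=-3.022e-07+8.868e-05j  V(n3)=0.04803+7.609e-05j  V(n4)=-1.692+7.609e-05j  V(n5)=0.03405+8.839e-05j
  i(V1)=-0.009942-1.058e-08j

4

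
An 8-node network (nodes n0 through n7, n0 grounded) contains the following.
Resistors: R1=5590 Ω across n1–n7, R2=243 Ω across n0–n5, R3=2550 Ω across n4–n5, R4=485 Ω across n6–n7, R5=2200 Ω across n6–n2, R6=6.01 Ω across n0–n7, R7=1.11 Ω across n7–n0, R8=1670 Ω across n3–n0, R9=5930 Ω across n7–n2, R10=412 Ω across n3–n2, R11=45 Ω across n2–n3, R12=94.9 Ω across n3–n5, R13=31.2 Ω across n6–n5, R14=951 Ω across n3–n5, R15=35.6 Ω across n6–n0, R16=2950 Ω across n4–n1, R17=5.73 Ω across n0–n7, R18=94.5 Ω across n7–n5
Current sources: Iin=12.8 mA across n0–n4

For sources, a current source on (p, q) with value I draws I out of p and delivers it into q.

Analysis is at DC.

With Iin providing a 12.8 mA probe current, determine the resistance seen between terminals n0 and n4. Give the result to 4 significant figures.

R_eq = 1983. Ω

MNA unknowns: 7 node voltages V₁..V_7
R1: Y=0.0001789 on G[1,7]
R2: Y=0.004115 on G[0,5]
R3: Y=0.0003922 on G[4,5]
R4: Y=0.002062 on G[6,7]
R5: Y=0.0004545 on G[6,2]
R6: Y=0.1664 on G[0,7]
R7: Y=0.9009 on G[7,0]
R8: Y=0.0005988 on G[3,0]
R9: Y=0.0001686 on G[7,2]
R10: Y=0.002427 on G[3,2]
R11: Y=0.02222 on G[2,3]
R12: Y=0.01054 on G[3,5]
R13: Y=0.03205 on G[6,5]
R14: Y=0.001052 on G[3,5]
R15: Y=0.02809 on G[6,0]
R16: Y=0.0003390 on G[4,1]
R17: Y=0.1745 on G[0,7]
R18: Y=0.01058 on G[7,5]
Iin: z[0]−=0.0128, z[4]+=0.0128
solve → V1=16.62, V2=0.2903, V3=0.2946, V4=25.38, V5=0.3188, V6=0.1654, V7=0.005368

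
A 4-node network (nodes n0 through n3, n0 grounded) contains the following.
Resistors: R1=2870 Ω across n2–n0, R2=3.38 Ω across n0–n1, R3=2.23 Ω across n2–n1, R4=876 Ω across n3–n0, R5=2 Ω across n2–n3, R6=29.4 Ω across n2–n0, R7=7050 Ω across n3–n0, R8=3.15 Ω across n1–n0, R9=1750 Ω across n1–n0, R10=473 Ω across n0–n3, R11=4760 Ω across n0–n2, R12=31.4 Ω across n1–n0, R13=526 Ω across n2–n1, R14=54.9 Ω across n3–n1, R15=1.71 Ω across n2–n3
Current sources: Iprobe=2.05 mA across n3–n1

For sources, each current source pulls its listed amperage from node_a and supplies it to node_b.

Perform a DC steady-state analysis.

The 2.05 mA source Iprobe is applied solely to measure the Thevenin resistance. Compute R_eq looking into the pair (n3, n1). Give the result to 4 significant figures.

R_eq = 2.812 Ω

Apply KCL at each of the 3 non-ground nodes and solve the resulting linear system.
Node n1: branches {R2, R3, R8, R9, R12, R13, R14, Iprobe} → V_1 = 0.0002303
Node n2: branches {R1, R3, R5, R6, R11, R13, R15} → V_2 = -0.003758
Node n3: branches {R4, R5, R7, R10, R14, R15, Iprobe} → V_3 = -0.005534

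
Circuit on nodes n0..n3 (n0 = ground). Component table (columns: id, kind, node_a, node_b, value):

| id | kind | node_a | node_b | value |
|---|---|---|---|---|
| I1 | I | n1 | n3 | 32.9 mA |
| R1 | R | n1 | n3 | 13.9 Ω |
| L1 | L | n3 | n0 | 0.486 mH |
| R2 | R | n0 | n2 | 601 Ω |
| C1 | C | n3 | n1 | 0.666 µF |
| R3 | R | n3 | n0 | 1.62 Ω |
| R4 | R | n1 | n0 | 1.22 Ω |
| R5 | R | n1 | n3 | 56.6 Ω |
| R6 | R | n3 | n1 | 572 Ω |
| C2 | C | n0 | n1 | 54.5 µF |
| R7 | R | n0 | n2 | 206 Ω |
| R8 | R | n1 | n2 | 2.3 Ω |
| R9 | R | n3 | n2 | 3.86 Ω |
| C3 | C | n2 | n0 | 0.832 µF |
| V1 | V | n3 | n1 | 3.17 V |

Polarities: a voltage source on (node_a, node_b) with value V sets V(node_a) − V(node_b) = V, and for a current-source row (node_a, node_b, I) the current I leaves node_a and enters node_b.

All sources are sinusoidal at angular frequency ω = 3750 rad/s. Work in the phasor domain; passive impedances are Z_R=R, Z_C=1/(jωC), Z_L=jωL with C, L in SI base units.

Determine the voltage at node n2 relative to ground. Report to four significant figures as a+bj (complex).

Element admittances at ω=3750 rad/s:
  I1: injects 0.0329 A into n3 (from n1)
  Y(R1) = 0.07194+0.000j S between n1,n3
  Y(L1) = 0.000-0.5487j S between n3,n0
  Y(R2) = 0.001664+0.000j S between n0,n2
  Y(C1) = 0.000+0.002497j S between n3,n1
  Y(R3) = 0.6173+0.000j S between n3,n0
  Y(R4) = 0.8197+0.000j S between n1,n0
  Y(R5) = 0.01767+0.000j S between n1,n3
  Y(R6) = 0.001748+0.000j S between n3,n1
  Y(C2) = 0.000+0.2044j S between n0,n1
  Y(R7) = 0.004854+0.000j S between n0,n2
  Y(R8) = 0.4348+0.000j S between n1,n2
  Y(R9) = 0.2591+0.000j S between n3,n2
  Y(C3) = 0.000+0.003120j S between n2,n0
  V1: constraint V(n3)−V(n1) = 3.17
Assemble and solve the 4×4 MNA system:
  V(n1)=-1.558+0.8341j  V(n2)=-0.3674+0.8280j  V(n3)=1.612+0.8341j
  i(V1)=-2.222+0.3600j

-0.3674+0.8280j V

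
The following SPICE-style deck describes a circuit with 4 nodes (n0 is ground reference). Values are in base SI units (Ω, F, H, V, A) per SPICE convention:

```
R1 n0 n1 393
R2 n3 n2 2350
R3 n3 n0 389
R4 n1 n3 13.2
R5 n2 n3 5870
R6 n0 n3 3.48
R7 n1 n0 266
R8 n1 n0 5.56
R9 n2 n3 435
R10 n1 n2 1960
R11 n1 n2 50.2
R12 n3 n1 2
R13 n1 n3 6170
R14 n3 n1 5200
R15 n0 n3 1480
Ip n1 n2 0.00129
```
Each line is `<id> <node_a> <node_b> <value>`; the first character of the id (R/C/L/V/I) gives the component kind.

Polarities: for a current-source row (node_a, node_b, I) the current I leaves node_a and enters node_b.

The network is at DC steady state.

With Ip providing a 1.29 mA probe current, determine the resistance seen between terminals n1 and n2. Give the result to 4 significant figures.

R_eq = 42.89 Ω

Element admittances at DC:
  Y(R1) = 0.002545 S between n0,n1
  Y(R2) = 0.0004255 S between n3,n2
  Y(R3) = 0.002571 S between n3,n0
  Y(R4) = 0.07576 S between n1,n3
  Y(R5) = 0.0001704 S between n2,n3
  Y(R6) = 0.2874 S between n0,n3
  Y(R7) = 0.003759 S between n1,n0
  Y(R8) = 0.1799 S between n1,n0
  Y(R9) = 0.002299 S between n2,n3
  Y(R10) = 0.0005102 S between n1,n2
  Y(R11) = 0.01992 S between n1,n2
  Y(R12) = 0.5000 S between n3,n1
  Y(R13) = 0.0001621 S between n1,n3
  Y(R14) = 0.0001923 S between n3,n1
  Y(R15) = 0.0006757 S between n0,n3
  Ip: injects 0.00129 A into n2 (from n1)
Assemble and solve the 3×3 MNA system:
  V(n1)=-0.0001410  V(n2)=0.05519  V(n3)=9.032e-05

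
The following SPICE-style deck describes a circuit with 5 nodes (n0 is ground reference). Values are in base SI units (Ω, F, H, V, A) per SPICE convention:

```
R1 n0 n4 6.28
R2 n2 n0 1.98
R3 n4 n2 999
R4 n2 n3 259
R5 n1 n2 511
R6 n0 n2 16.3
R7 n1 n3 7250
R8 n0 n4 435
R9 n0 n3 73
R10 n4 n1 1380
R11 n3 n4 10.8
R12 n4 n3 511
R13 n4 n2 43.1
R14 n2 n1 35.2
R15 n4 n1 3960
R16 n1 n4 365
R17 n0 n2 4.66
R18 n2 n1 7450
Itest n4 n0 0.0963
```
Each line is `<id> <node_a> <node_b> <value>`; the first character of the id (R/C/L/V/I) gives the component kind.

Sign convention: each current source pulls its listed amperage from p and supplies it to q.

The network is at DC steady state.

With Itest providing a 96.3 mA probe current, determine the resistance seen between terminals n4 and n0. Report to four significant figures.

R_eq = 4.932 Ω

MNA unknowns: 4 node voltages V₁..V_4
R1: Y=0.1592 on G[0,4]
R2: Y=0.5051 on G[2,0]
R3: Y=0.001001 on G[4,2]
R4: Y=0.003861 on G[2,3]
R5: Y=0.001957 on G[1,2]
R6: Y=0.06135 on G[0,2]
R7: Y=0.0001379 on G[1,3]
R8: Y=0.002299 on G[0,4]
R9: Y=0.01370 on G[0,3]
R10: Y=0.0007246 on G[4,1]
R11: Y=0.09259 on G[3,4]
R12: Y=0.001957 on G[4,3]
R13: Y=0.02320 on G[4,2]
R14: Y=0.02841 on G[2,1]
R15: Y=0.0002525 on G[4,1]
R16: Y=0.002740 on G[1,4]
R17: Y=0.2146 on G[0,2]
R18: Y=0.0001342 on G[2,1]
Itest: z[4]−=0.0963, z[0]+=0.0963
solve → V1=-0.06901, V2=-0.01804, V3=-0.4008, V4=-0.4749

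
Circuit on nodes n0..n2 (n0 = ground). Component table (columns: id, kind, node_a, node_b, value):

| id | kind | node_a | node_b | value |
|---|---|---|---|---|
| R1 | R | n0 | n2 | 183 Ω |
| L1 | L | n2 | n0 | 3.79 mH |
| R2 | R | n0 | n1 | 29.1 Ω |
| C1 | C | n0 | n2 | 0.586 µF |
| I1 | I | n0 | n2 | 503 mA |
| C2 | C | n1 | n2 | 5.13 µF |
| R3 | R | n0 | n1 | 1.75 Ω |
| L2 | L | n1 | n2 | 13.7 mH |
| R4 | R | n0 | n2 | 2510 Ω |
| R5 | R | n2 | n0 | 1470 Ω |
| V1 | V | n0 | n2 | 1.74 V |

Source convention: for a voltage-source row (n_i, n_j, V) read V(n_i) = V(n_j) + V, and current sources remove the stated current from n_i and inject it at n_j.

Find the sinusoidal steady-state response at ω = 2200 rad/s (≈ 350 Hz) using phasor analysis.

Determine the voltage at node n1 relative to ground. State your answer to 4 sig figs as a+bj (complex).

MNA unknowns: 2 node voltages V₁..V_2 plus 1 source current (V1)
R1: Y=0.005464+0.000j on G[0,2]
L1: Y=0.000-0.1199j on G[2,0]
R2: Y=0.03436+0.000j on G[0,1]
C1: Y=0.000+0.001289j on G[0,2]
I1: z[0]−=0.503, z[2]+=0.503
C2: Y=0.000+0.01129j on G[1,2]
R3: Y=0.5714+0.000j on G[0,1]
L2: Y=0.000-0.03318j on G[1,2]
R4: Y=0.0003984+0.000j on G[0,2]
R5: Y=0.0006803+0.000j on G[2,0]
V1: row V0−V2=1.74, i_V1 at 0,2
solve → V1=-0.002269+0.06280j, V2=-1.740+0.000j
aux → i_V1=-0.5158+0.2445j

-0.002269+0.06280j V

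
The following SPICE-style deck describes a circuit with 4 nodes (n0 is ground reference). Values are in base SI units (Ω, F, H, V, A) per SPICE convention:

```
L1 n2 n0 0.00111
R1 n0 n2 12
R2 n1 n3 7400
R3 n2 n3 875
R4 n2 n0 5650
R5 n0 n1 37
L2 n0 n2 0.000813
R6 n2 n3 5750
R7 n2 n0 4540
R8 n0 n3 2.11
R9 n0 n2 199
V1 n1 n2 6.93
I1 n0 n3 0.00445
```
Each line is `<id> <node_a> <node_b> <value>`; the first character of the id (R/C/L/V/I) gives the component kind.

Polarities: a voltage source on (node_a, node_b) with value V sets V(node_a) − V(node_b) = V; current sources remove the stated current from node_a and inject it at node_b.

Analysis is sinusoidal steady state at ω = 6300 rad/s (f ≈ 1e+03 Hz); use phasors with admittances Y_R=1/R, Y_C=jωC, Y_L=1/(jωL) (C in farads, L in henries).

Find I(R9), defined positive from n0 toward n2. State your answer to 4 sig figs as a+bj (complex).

0.0008652+0.002496j A

Element admittances at ω=6300 rad/s:
  Y(L1) = 0.000-0.1430j S between n2,n0
  Y(R1) = 0.08333+0.000j S between n0,n2
  Y(R2) = 0.0001351+0.000j S between n1,n3
  Y(R3) = 0.001143+0.000j S between n2,n3
  Y(R4) = 0.0001770+0.000j S between n2,n0
  Y(R5) = 0.02703+0.000j S between n0,n1
  Y(L2) = 0.000-0.1952j S between n0,n2
  Y(R6) = 0.0001739+0.000j S between n2,n3
  Y(R7) = 0.0002203+0.000j S between n2,n0
  Y(R8) = 0.4739+0.000j S between n0,n3
  Y(R9) = 0.005025+0.000j S between n0,n2
  V1: constraint V(n1)−V(n2) = 6.93
  I1: injects 0.00445 A into n3 (from n0)
Assemble and solve the 4×4 MNA system:
  V(n1)=6.758-0.4968j  V(n2)=-0.1722-0.4968j  V(n3)=0.01080-0.001517j
  i(V1)=-0.1836+0.01349j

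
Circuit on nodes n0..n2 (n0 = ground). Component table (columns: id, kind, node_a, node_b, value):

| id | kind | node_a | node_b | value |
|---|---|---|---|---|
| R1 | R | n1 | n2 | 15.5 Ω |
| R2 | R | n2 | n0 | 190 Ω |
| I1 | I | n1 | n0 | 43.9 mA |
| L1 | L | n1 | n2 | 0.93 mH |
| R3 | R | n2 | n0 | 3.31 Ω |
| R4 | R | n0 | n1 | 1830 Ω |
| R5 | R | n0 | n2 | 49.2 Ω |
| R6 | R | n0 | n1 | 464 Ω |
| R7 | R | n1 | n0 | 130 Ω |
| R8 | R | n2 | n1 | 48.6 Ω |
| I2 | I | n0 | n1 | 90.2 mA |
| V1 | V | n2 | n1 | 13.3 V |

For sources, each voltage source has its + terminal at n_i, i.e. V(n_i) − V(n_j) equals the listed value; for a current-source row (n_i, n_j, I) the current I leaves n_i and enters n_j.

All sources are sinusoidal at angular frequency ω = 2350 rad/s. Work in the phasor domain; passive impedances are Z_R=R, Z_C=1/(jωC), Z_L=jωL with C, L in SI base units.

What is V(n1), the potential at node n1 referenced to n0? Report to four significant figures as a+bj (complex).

MNA unknowns: 2 node voltages V₁..V_2 plus 1 source current (V1)
R1: Y=0.06452+0.000j on G[1,2]
R2: Y=0.005263+0.000j on G[2,0]
I1: z[1]−=0.0439, z[0]+=0.0439
L1: Y=0.000-0.4576j on G[1,2]
R3: Y=0.3021+0.000j on G[2,0]
R4: Y=0.0005464+0.000j on G[0,1]
R5: Y=0.02033+0.000j on G[0,2]
R6: Y=0.002155+0.000j on G[0,1]
R7: Y=0.007692+0.000j on G[1,0]
R8: Y=0.02058+0.000j on G[2,1]
I2: z[0]−=0.0902, z[1]+=0.0902
V1: row V2−V1=13.3, i_V1 at 2,1
solve → V1=-12.75+0.000j, V2=0.5458+0.000j
aux → i_V1=-1.311+6.086j

-12.75+0.000j V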